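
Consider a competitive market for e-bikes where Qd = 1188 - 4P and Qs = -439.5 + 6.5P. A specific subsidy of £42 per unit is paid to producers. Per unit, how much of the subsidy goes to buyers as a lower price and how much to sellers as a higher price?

Pre-subsidy: 1188 - 4P = -439.5 + 6.5P gives P* = 155, Q* = 568.
With the subsidy, sellers receive Ps = Pb + 42 for each unit, where Pb is the price buyers pay.
Supply in terms of Pb becomes Qs = -439.5 + 6.5(Pb + 42) = -166.5 + 6.5Pb. Setting this equal to demand: 1188 - 4Pb = -166.5 + 6.5Pb, so Pb = 129.
Sellers receive Ps = 129 + 42 = 171; Q' = 1188 − 4·129 = 672.
Buyers' price falls by P* − Pb = 155 − 129 = 26; sellers' price rises by Ps − P* = 171 − 155 = 16.

Buyers gain £26 per unit; sellers gain £16 per unit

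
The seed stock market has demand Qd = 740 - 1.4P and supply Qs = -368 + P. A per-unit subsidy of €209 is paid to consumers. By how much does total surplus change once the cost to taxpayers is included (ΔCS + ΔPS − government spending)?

Net change in total surplus = -305767/24

Pre-subsidy: 740 - 1.4P = -368 + P gives P* = 1385/3, Q* = 281/3.
With the rebate, buyers effectively pay Pb = Ps − 209, where Ps is the price sellers receive.
Demand in terms of Ps becomes Qd = 740 − 1.4(Ps − 209) = 1032.6 - 1.4Ps. Setting this equal to supply: 1032.6 - 1.4Ps = -368 + Ps, so Ps = 7003/12.
Buyers pay Pb = 7003/12 − 209 = 4495/12; Q' = -368 + 1·(7003/12) = 2587/12.
ΔCS = ½(281/3 + 2587/12)(1385/3 − 4495/12) = 1292665/96; ΔPS = ½(281/3 + 2587/12)(7003/12 − 1385/3) = 1809731/96.
Government spending = 209 × 2587/12 = 540683/12.
Net change = 1292665/96 + 1809731/96 − 540683/12 = -305767/24. The loss equals the DWL triangle ½·209·1463/12.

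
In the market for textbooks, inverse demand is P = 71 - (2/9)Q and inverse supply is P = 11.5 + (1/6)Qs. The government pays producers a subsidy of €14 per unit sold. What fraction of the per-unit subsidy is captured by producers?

Pre-subsidy: 71 - (2/9)Q = 11.5 + (1/6)Q gives Q* = 153 and P* = 37.
With the subsidy, sellers receive Ps = Pb + 14 for each unit, where Pb is the price buyers pay.
On the curves, Pb = 71 - (2/9)Q and Ps = 11.5 + (1/6)Q; the wedge Ps − Pb = 14 gives 11.5 + (1/6)Q − (71 - (2/9)Q) = 14, so Q' = 189.
Then Pb = 71 − (2/9)·189 = 29 and Ps = 11.5 + (1/6)·189 = 43.
Buyers' price falls by P* − Pb = 37 − 29 = 8; sellers' price rises by Ps − P* = 43 − 37 = 6.
So producers capture 6/14 = 3/7 of each unit of subsidy.

Producer share = 3/7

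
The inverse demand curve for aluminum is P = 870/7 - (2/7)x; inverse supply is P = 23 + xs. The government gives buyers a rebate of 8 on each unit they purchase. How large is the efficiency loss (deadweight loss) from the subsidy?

Deadweight loss = 224/9

Pre-subsidy: 870/7 - (2/7)x = 23 + x gives x* = 709/9 and P* = 916/9.
With the rebate, buyers effectively pay Pb = Ps − 8, where Ps is the price sellers receive.
On the curves, Pb = 870/7 - (2/7)x and Ps = 23 + x; the wedge Ps − Pb = 8 gives 23 + x − (870/7 - (2/7)x) = 8, so x' = 85.
Then Pb = 870/7 − (2/7)·85 = 100 and Ps = 23 + 1·85 = 108.
The subsidy expands output by 85 − 709/9 = 56/9 past the efficient level; on those units the gap between marginal cost and willingness to pay runs from 0 up to 8.
DWL = ½ × 8 × 56/9 = 224/9.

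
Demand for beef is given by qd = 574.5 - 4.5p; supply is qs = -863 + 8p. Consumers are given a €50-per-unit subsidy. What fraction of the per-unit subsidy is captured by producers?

Producer share = 0.36

Pre-subsidy: 574.5 - 4.5p = -863 + 8p gives p* = 115, q* = 57.
With the rebate, buyers effectively pay pb = ps − 50, where ps is the price sellers receive.
Demand in terms of ps becomes qd = 574.5 − 4.5(ps − 50) = 799.5 - 4.5ps. Setting this equal to supply: 799.5 - 4.5ps = -863 + 8ps, so ps = 133.
Buyers pay pb = 133 − 50 = 83; q' = -863 + 8·133 = 201.
Buyers' price falls by p* − pb = 115 − 83 = 32; sellers' price rises by ps − p* = 133 − 115 = 18.
So producers capture 18/50 = 0.36 of each unit of subsidy.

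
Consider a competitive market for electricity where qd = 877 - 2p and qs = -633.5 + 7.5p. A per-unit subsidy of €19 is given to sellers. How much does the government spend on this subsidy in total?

Pre-subsidy: 877 - 2p = -633.5 + 7.5p gives p* = 159, q* = 559.
With the subsidy, sellers receive ps = pb + 19 for each unit, where pb is the price buyers pay.
Supply in terms of pb becomes qs = -633.5 + 7.5(pb + 19) = -491 + 7.5pb. Setting this equal to demand: 877 - 2pb = -491 + 7.5pb, so pb = 144.
Sellers receive ps = 144 + 19 = 163; q' = 877 − 2·144 = 589.
Government outlay = subsidy × quantity = 19 × 589 = 11191.

Government cost = €11191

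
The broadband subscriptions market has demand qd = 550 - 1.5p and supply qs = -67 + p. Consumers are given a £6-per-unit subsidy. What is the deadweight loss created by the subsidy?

Pre-subsidy: 550 - 1.5p = -67 + p gives p* = 246.8, q* = 179.8.
With the rebate, buyers effectively pay pb = ps − 6, where ps is the price sellers receive.
Demand in terms of ps becomes qd = 550 − 1.5(ps − 6) = 559 - 1.5ps. Setting this equal to supply: 559 - 1.5ps = -67 + ps, so ps = 250.4.
Buyers pay pb = 250.4 − 6 = 244.4; q' = -67 + 1·250.4 = 183.4.
The subsidy expands output by 183.4 − 179.8 = 3.6 past the efficient level; on those units the gap between marginal cost and willingness to pay runs from 0 up to 6.
DWL = ½ × 6 × 3.6 = 10.8.

Deadweight loss = £10.8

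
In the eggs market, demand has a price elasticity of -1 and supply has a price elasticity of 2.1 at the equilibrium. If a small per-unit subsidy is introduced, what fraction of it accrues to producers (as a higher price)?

Producer share = 10/31

For a small subsidy around the equilibrium, the benefit split depends on the relative slopes, which at a point are proportional to the elasticities.
Buyer share = εs/(εs + |εd|) = 2.1/(2.1 + 1) = 21/31; seller share = |εd|/(εs + |εd|) = 10/31.
So producers capture 10/31 of the subsidy.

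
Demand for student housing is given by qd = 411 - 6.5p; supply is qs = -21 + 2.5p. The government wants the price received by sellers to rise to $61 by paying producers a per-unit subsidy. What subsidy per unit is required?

Required subsidy s = $18 per unit

At a seller price of 61, quantity supplied is -21 + 2.5·61 = 131.5.
Buyers absorb 131.5 only when they pay pb with 411 − 6.5·pb = 131.5, i.e. pb = 43.
s = ps − pb = 61 − 43 = 18.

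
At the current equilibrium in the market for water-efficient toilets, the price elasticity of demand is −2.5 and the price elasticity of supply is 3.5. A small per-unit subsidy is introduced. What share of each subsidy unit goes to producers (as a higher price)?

Producer share = 5/12

For a small subsidy around the equilibrium, the benefit split depends on the relative slopes, which at a point are proportional to the elasticities.
Buyer share = εs/(εs + |εd|) = 3.5/(3.5 + 2.5) = 7/12; seller share = |εd|/(εs + |εd|) = 5/12.
So producers capture 5/12 of the subsidy.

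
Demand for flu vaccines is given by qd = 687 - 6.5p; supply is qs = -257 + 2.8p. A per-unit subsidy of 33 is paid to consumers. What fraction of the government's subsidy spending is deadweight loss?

DWL / government spending = 3003/8537

Pre-subsidy: 687 - 6.5p = -257 + 2.8p gives p* = 9440/93, q* = 2531/93.
With the rebate, buyers effectively pay pb = ps − 33, where ps is the price sellers receive.
Demand in terms of ps becomes qd = 687 − 6.5(ps − 33) = 901.5 - 6.5ps. Setting this equal to supply: 901.5 - 6.5ps = -257 + 2.8ps, so ps = 11585/93.
Buyers pay pb = 11585/93 − 33 = 8516/93; q' = -257 + 2.8·(11585/93) = 8537/93.
ΔCS = ½(2531/93 + 8537/93)(9440/93 − 8516/93) = 1704472/2883; ΔPS = ½(2531/93 + 8537/93)(11585/93 − 9440/93) = 3956810/2883.
Government spending = 33 × 8537/93 = 93907/31.
DWL = ½ × 33 × (8537/93 − 2531/93) = 33033/31; fraction = (33033/31) / (93907/31) = 3003/8537.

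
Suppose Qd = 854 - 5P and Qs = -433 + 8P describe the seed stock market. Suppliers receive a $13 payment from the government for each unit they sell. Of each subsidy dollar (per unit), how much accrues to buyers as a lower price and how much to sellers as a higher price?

Pre-subsidy: 854 - 5P = -433 + 8P gives P* = 99, Q* = 359.
With the subsidy, sellers receive Ps = Pb + 13 for each unit, where Pb is the price buyers pay.
Supply in terms of Pb becomes Qs = -433 + 8(Pb + 13) = -329 + 8Pb. Setting this equal to demand: 854 - 5Pb = -329 + 8Pb, so Pb = 91.
Sellers receive Ps = 91 + 13 = 104; Q' = 854 − 5·91 = 399.
Buyers' price falls by P* − Pb = 99 − 91 = 8; sellers' price rises by Ps − P* = 104 − 99 = 5.

Buyers gain $8 per unit; sellers gain $5 per unit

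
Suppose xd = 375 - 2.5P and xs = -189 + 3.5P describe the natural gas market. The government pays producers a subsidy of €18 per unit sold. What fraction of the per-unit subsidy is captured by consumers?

Consumer share = 7/12

Pre-subsidy: 375 - 2.5P = -189 + 3.5P gives P* = 94, x* = 140.
With the subsidy, sellers receive Ps = Pb + 18 for each unit, where Pb is the price buyers pay.
Supply in terms of Pb becomes xs = -189 + 3.5(Pb + 18) = -126 + 3.5Pb. Setting this equal to demand: 375 - 2.5Pb = -126 + 3.5Pb, so Pb = 83.5.
Sellers receive Ps = 83.5 + 18 = 101.5; x' = 375 − 2.5·83.5 = 166.25.
Buyers' price falls by P* − Pb = 94 − 83.5 = 10.5; sellers' price rises by Ps − P* = 101.5 − 94 = 7.5.
So consumers capture 10.5/18 = 7/12 of each unit of subsidy.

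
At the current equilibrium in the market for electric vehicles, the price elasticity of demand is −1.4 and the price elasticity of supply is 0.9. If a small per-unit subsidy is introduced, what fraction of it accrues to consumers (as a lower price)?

Consumer share = 9/23

For a small subsidy around the equilibrium, the benefit split depends on the relative slopes, which at a point are proportional to the elasticities.
Buyer share = εs/(εs + |εd|) = 0.9/(0.9 + 1.4) = 9/23; seller share = |εd|/(εs + |εd|) = 14/23.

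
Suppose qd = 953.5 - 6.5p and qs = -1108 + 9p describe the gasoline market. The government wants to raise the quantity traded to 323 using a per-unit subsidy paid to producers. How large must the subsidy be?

At q = 323, invert demand for the buyer price: pb = (953.5 − 323)/6.5 = 97; invert supply for the seller price: ps = (323 − (-1108))/9 = 159.
The subsidy must fill the gap: s = ps − pb = 159 − 97 = 62.

Required subsidy s = 62 per unit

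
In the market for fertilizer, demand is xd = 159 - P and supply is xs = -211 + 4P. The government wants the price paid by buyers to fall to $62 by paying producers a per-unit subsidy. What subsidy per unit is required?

Required subsidy s = $15 per unit

At a buyer price of 62, quantity demanded is 159 − 1·62 = 97.
Sellers supply 97 only when they receive Ps with -211 + 4·Ps = 97, i.e. Ps = 77.
s = Ps − Pb = 77 − 62 = 15.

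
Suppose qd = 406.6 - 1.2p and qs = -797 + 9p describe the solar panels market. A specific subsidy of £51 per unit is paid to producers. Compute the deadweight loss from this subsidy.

Pre-subsidy: 406.6 - 1.2p = -797 + 9p gives p* = 118, q* = 265.
With the subsidy, sellers receive ps = pb + 51 for each unit, where pb is the price buyers pay.
Supply in terms of pb becomes qs = -797 + 9(pb + 51) = -338 + 9pb. Setting this equal to demand: 406.6 - 1.2pb = -338 + 9pb, so pb = 73.
Sellers receive ps = 73 + 51 = 124; q' = 406.6 − 1.2·73 = 319.
The subsidy expands output by 319 − 265 = 54 past the efficient level; on those units the gap between marginal cost and willingness to pay runs from 0 up to 51.
DWL = ½ × 51 × 54 = 1377.

Deadweight loss = £1377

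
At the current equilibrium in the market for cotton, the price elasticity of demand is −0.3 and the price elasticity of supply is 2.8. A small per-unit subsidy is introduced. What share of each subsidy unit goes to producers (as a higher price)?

For a small subsidy around the equilibrium, the benefit split depends on the relative slopes, which at a point are proportional to the elasticities.
Buyer share = εs/(εs + |εd|) = 2.8/(2.8 + 0.3) = 28/31; seller share = |εd|/(εs + |εd|) = 3/31.
So producers capture 3/31 of the subsidy.

Producer share = 3/31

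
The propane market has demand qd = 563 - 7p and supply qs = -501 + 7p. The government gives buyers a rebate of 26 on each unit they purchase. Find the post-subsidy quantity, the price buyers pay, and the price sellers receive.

Pre-subsidy: 563 - 7p = -501 + 7p gives p* = 76, q* = 31.
With the rebate, buyers effectively pay pb = ps − 26, where ps is the price sellers receive.
Demand in terms of ps becomes qd = 563 − 7(ps − 26) = 745 - 7ps. Setting this equal to supply: 745 - 7ps = -501 + 7ps, so ps = 89.
Buyers pay pb = 89 − 26 = 63; q' = -501 + 7·89 = 122.

q' = 122; buyers pay 63; sellers receive 89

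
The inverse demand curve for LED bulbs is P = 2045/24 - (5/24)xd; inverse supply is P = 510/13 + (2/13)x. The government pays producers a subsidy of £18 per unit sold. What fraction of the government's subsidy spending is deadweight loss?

Pre-subsidy: 2045/24 - (5/24)x = 510/13 + (2/13)x gives x* = 14345/113 and P* = 6640/113.
With the subsidy, sellers receive Ps = Pb + 18 for each unit, where Pb is the price buyers pay.
On the curves, Pb = 2045/24 - (5/24)x and Ps = 510/13 + (2/13)x; the wedge Ps − Pb = 18 gives 510/13 + (2/13)x − (2045/24 - (5/24)x) = 18, so x' = 19961/113.
Then Pb = 2045/24 − (5/24)·(19961/113) = 5470/113 and Ps = 510/13 + (2/13)·(19961/113) = 7504/113.
ΔCS = ½(14345/113 + 19961/113)(6640/113 − 5470/113) = 20069010/12769; ΔPS = ½(14345/113 + 19961/113)(7504/113 − 6640/113) = 14820192/12769.
Government spending = 18 × 19961/113 = 359298/113.
DWL = ½ × 18 × (19961/113 − 14345/113) = 50544/113; fraction = (50544/113) / (359298/113) = 2808/19961.

DWL / government spending = 2808/19961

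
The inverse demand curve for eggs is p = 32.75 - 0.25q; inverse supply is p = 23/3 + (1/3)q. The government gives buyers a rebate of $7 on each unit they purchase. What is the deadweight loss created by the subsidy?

Pre-subsidy: 32.75 - 0.25q = 23/3 + (1/3)q gives q* = 43 and p* = 22.
With the rebate, buyers effectively pay pb = ps − 7, where ps is the price sellers receive.
On the curves, pb = 32.75 - 0.25q and ps = 23/3 + (1/3)q; the wedge ps − pb = 7 gives 23/3 + (1/3)q − (32.75 - 0.25q) = 7, so q' = 55.
Then pb = 32.75 − 0.25·55 = 19 and ps = 23/3 + (1/3)·55 = 26.
The subsidy expands output by 55 − 43 = 12 past the efficient level; on those units the gap between marginal cost and willingness to pay runs from 0 up to 7.
DWL = ½ × 7 × 12 = 42.

Deadweight loss = $42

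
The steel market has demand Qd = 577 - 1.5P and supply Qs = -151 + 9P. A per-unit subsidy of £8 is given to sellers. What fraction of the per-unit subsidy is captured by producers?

Producer share = 1/7

Pre-subsidy: 577 - 1.5P = -151 + 9P gives P* = 208/3, Q* = 473.
With the subsidy, sellers receive Ps = Pb + 8 for each unit, where Pb is the price buyers pay.
Supply in terms of Pb becomes Qs = -151 + 9(Pb + 8) = -79 + 9Pb. Setting this equal to demand: 577 - 1.5Pb = -79 + 9Pb, so Pb = 1312/21.
Sellers receive Ps = 1312/21 + 8 = 1480/21; Q' = 577 − 1.5·(1312/21) = 3383/7.
Buyers' price falls by P* − Pb = 208/3 − 1312/21 = 48/7; sellers' price rises by Ps − P* = 1480/21 − 208/3 = 8/7.
So producers capture (8/7)/8 = 1/7 of each unit of subsidy.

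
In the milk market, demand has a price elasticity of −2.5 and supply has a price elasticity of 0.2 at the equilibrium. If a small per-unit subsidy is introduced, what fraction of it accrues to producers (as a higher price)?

Producer share = 25/27

For a small subsidy around the equilibrium, the benefit split depends on the relative slopes, which at a point are proportional to the elasticities.
Buyer share = εs/(εs + |εd|) = 0.2/(0.2 + 2.5) = 2/27; seller share = |εd|/(εs + |εd|) = 25/27.
So producers capture 25/27 of the subsidy.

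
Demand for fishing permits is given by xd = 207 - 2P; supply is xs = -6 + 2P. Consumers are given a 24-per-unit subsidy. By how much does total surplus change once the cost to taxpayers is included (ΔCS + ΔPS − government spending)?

Net change in total surplus = -288

Pre-subsidy: 207 - 2P = -6 + 2P gives P* = 53.25, x* = 100.5.
With the rebate, buyers effectively pay Pb = Ps − 24, where Ps is the price sellers receive.
Demand in terms of Ps becomes xd = 207 − 2(Ps − 24) = 255 - 2Ps. Setting this equal to supply: 255 - 2Ps = -6 + 2Ps, so Ps = 65.25.
Buyers pay Pb = 65.25 − 24 = 41.25; x' = -6 + 2·65.25 = 124.5.
ΔCS = ½(100.5 + 124.5)(53.25 − 41.25) = 1350; ΔPS = ½(100.5 + 124.5)(65.25 − 53.25) = 1350.
Government spending = 24 × 124.5 = 2988.
Net change = 1350 + 1350 − 2988 = -288. The loss equals the DWL triangle ½·24·24.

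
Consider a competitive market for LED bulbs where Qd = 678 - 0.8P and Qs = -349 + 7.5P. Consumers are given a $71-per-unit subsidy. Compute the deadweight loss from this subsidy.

Deadweight loss = 151230/83

Pre-subsidy: 678 - 0.8P = -349 + 7.5P gives P* = 10270/83, Q* = 48058/83.
With the rebate, buyers effectively pay Pb = Ps − 71, where Ps is the price sellers receive.
Demand in terms of Ps becomes Qd = 678 − 0.8(Ps − 71) = 734.8 - 0.8Ps. Setting this equal to supply: 734.8 - 0.8Ps = -349 + 7.5Ps, so Ps = 10838/83.
Buyers pay Pb = 10838/83 − 71 = 4945/83; Q' = -349 + 7.5·(10838/83) = 52318/83.
The subsidy expands output by 52318/83 − 48058/83 = 4260/83 past the efficient level; on those units the gap between marginal cost and willingness to pay runs from 0 up to 71.
DWL = ½ × 71 × 4260/83 = 151230/83.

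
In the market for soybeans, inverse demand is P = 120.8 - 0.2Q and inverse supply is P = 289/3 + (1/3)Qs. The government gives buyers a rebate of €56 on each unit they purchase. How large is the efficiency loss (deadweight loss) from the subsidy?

Deadweight loss = €2940

Pre-subsidy: 120.8 - 0.2Q = 289/3 + (1/3)Q gives Q* = 45.875 and P* = 111.625.
With the rebate, buyers effectively pay Pb = Ps − 56, where Ps is the price sellers receive.
On the curves, Pb = 120.8 - 0.2Q and Ps = 289/3 + (1/3)Q; the wedge Ps − Pb = 56 gives 289/3 + (1/3)Q − (120.8 - 0.2Q) = 56, so Q' = 150.875.
Then Pb = 120.8 − 0.2·150.875 = 90.625 and Ps = 289/3 + (1/3)·150.875 = 146.625.
The subsidy expands output by 150.875 − 45.875 = 105 past the efficient level; on those units the gap between marginal cost and willingness to pay runs from 0 up to 56.
DWL = ½ × 56 × 105 = 2940.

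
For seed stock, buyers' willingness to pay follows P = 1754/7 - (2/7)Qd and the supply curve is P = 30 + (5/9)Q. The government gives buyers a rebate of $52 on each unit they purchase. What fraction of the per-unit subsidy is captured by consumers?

Consumer share = 18/53

Pre-subsidy: 1754/7 - (2/7)Q = 30 + (5/9)Q gives Q* = 13896/53 and P* = 9310/53.
With the rebate, buyers effectively pay Pb = Ps − 52, where Ps is the price sellers receive.
On the curves, Pb = 1754/7 - (2/7)Q and Ps = 30 + (5/9)Q; the wedge Ps − Pb = 52 gives 30 + (5/9)Q − (1754/7 - (2/7)Q) = 52, so Q' = 324.
Then Pb = 1754/7 − (2/7)·324 = 158 and Ps = 30 + (5/9)·324 = 210.
Buyers' price falls by P* − Pb = 9310/53 − 158 = 936/53; sellers' price rises by Ps − P* = 210 − 9310/53 = 1820/53.
So consumers capture (936/53)/52 = 18/53 of each unit of subsidy.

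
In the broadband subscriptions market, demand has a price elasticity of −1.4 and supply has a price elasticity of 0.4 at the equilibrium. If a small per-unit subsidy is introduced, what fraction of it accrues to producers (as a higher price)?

Producer share = 7/9

For a small subsidy around the equilibrium, the benefit split depends on the relative slopes, which at a point are proportional to the elasticities.
Buyer share = εs/(εs + |εd|) = 0.4/(0.4 + 1.4) = 2/9; seller share = |εd|/(εs + |εd|) = 7/9.
So producers capture 7/9 of the subsidy.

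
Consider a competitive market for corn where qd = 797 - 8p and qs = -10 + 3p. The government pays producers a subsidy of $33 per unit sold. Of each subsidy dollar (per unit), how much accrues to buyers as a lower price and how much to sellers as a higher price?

Pre-subsidy: 797 - 8p = -10 + 3p gives p* = 807/11, q* = 2311/11.
With the subsidy, sellers receive ps = pb + 33 for each unit, where pb is the price buyers pay.
Supply in terms of pb becomes qs = -10 + 3(pb + 33) = 89 + 3pb. Setting this equal to demand: 797 - 8pb = 89 + 3pb, so pb = 708/11.
Sellers receive ps = 708/11 + 33 = 1071/11; q' = 797 − 8·(708/11) = 3103/11.
Buyers' price falls by p* − pb = 807/11 − 708/11 = 9; sellers' price rises by ps − p* = 1071/11 − 807/11 = 24.

Buyers gain $9 per unit; sellers gain $24 per unit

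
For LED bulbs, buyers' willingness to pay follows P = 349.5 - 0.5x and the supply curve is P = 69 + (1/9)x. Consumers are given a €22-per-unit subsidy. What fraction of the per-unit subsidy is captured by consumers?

Consumer share = 9/11

Pre-subsidy: 349.5 - 0.5x = 69 + (1/9)x gives x* = 459 and P* = 120.
With the rebate, buyers effectively pay Pb = Ps − 22, where Ps is the price sellers receive.
On the curves, Pb = 349.5 - 0.5x and Ps = 69 + (1/9)x; the wedge Ps − Pb = 22 gives 69 + (1/9)x − (349.5 - 0.5x) = 22, so x' = 495.
Then Pb = 349.5 − 0.5·495 = 102 and Ps = 69 + (1/9)·495 = 124.
Buyers' price falls by P* − Pb = 120 − 102 = 18; sellers' price rises by Ps − P* = 124 − 120 = 4.
So consumers capture 18/22 = 9/11 of each unit of subsidy.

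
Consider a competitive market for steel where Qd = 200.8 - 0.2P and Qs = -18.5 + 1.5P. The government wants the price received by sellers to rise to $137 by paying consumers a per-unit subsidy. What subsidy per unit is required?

At a seller price of 137, quantity supplied is -18.5 + 1.5·137 = 187.
Buyers absorb 187 only when they pay Pb with 200.8 − 0.2·Pb = 187, i.e. Pb = 69.
s = Ps − Pb = 137 − 69 = 68.

Required subsidy s = $68 per unit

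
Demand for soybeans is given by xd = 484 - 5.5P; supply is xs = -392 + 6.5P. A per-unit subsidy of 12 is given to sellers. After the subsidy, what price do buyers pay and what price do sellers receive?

Buyers pay 66.5; sellers receive 78.5

Pre-subsidy: 484 - 5.5P = -392 + 6.5P gives P* = 73, x* = 82.5.
With the subsidy, sellers receive Ps = Pb + 12 for each unit, where Pb is the price buyers pay.
Supply in terms of Pb becomes xs = -392 + 6.5(Pb + 12) = -314 + 6.5Pb. Setting this equal to demand: 484 - 5.5Pb = -314 + 6.5Pb, so Pb = 66.5.
Sellers receive Ps = 66.5 + 12 = 78.5; x' = 484 − 5.5·66.5 = 118.25.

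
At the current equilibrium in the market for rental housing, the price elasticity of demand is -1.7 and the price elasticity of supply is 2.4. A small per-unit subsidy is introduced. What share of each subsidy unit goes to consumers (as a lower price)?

Consumer share = 24/41

For a small subsidy around the equilibrium, the benefit split depends on the relative slopes, which at a point are proportional to the elasticities.
Buyer share = εs/(εs + |εd|) = 2.4/(2.4 + 1.7) = 24/41; seller share = |εd|/(εs + |εd|) = 17/41.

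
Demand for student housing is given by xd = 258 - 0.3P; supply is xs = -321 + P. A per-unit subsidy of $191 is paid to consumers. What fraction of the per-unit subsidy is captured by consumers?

Pre-subsidy: 258 - 0.3P = -321 + P gives P* = 5790/13, x* = 1617/13.
With the rebate, buyers effectively pay Pb = Ps − 191, where Ps is the price sellers receive.
Demand in terms of Ps becomes xd = 258 − 0.3(Ps − 191) = 315.3 - 0.3Ps. Setting this equal to supply: 315.3 - 0.3Ps = -321 + Ps, so Ps = 6363/13.
Buyers pay Pb = 6363/13 − 191 = 3880/13; x' = -321 + 1·(6363/13) = 2190/13.
Buyers' price falls by P* − Pb = 5790/13 − 3880/13 = 1910/13; sellers' price rises by Ps − P* = 6363/13 − 5790/13 = 573/13.
So consumers capture (1910/13)/191 = 10/13 of each unit of subsidy.

Consumer share = 10/13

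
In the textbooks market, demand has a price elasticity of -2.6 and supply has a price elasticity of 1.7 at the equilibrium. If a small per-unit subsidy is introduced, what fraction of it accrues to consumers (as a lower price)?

Consumer share = 17/43

For a small subsidy around the equilibrium, the benefit split depends on the relative slopes, which at a point are proportional to the elasticities.
Buyer share = εs/(εs + |εd|) = 1.7/(1.7 + 2.6) = 17/43; seller share = |εd|/(εs + |εd|) = 26/43.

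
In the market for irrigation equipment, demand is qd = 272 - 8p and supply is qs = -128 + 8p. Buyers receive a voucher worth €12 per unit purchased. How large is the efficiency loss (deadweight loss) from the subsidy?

Pre-subsidy: 272 - 8p = -128 + 8p gives p* = 25, q* = 72.
With the rebate, buyers effectively pay pb = ps − 12, where ps is the price sellers receive.
Demand in terms of ps becomes qd = 272 − 8(ps − 12) = 368 - 8ps. Setting this equal to supply: 368 - 8ps = -128 + 8ps, so ps = 31.
Buyers pay pb = 31 − 12 = 19; q' = -128 + 8·31 = 120.
The subsidy expands output by 120 − 72 = 48 past the efficient level; on those units the gap between marginal cost and willingness to pay runs from 0 up to 12.
DWL = ½ × 12 × 48 = 288.

Deadweight loss = €288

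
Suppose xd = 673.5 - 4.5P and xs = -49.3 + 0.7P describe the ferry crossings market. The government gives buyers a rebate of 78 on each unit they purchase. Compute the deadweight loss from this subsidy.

Pre-subsidy: 673.5 - 4.5P = -49.3 + 0.7P gives P* = 139, x* = 48.
With the rebate, buyers effectively pay Pb = Ps − 78, where Ps is the price sellers receive.
Demand in terms of Ps becomes xd = 673.5 − 4.5(Ps − 78) = 1024.5 - 4.5Ps. Setting this equal to supply: 1024.5 - 4.5Ps = -49.3 + 0.7Ps, so Ps = 206.5.
Buyers pay Pb = 206.5 − 78 = 128.5; x' = -49.3 + 0.7·206.5 = 95.25.
The subsidy expands output by 95.25 − 48 = 47.25 past the efficient level; on those units the gap between marginal cost and willingness to pay runs from 0 up to 78.
DWL = ½ × 78 × 47.25 = 1842.75.

Deadweight loss = 1842.75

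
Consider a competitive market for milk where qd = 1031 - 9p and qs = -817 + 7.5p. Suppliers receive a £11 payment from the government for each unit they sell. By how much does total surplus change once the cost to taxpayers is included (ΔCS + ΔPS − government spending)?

Pre-subsidy: 1031 - 9p = -817 + 7.5p gives p* = 112, q* = 23.
With the subsidy, sellers receive ps = pb + 11 for each unit, where pb is the price buyers pay.
Supply in terms of pb becomes qs = -817 + 7.5(pb + 11) = -734.5 + 7.5pb. Setting this equal to demand: 1031 - 9pb = -734.5 + 7.5pb, so pb = 107.
Sellers receive ps = 107 + 11 = 118; q' = 1031 − 9·107 = 68.
ΔCS = ½(23 + 68)(112 − 107) = 227.5; ΔPS = ½(23 + 68)(118 − 112) = 273.
Government spending = 11 × 68 = 748.
Net change = 227.5 + 273 − 748 = -247.5. The loss equals the DWL triangle ½·11·45.

Net change in total surplus = -£247.5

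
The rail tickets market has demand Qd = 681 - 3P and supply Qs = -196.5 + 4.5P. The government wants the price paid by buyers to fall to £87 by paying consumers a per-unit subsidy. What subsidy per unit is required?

Required subsidy s = £50 per unit

At a buyer price of 87, quantity demanded is 681 − 3·87 = 420.
Sellers supply 420 only when they receive Ps with -196.5 + 4.5·Ps = 420, i.e. Ps = 137.
s = Ps − Pb = 137 − 87 = 50.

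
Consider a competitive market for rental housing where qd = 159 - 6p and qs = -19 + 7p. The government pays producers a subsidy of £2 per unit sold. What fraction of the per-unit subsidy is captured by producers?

Pre-subsidy: 159 - 6p = -19 + 7p gives p* = 178/13, q* = 999/13.
With the subsidy, sellers receive ps = pb + 2 for each unit, where pb is the price buyers pay.
Supply in terms of pb becomes qs = -19 + 7(pb + 2) = -5 + 7pb. Setting this equal to demand: 159 - 6pb = -5 + 7pb, so pb = 164/13.
Sellers receive ps = 164/13 + 2 = 190/13; q' = 159 − 6·(164/13) = 1083/13.
Buyers' price falls by p* − pb = 178/13 − 164/13 = 14/13; sellers' price rises by ps − p* = 190/13 − 178/13 = 12/13.
So producers capture (12/13)/2 = 6/13 of each unit of subsidy.

Producer share = 6/13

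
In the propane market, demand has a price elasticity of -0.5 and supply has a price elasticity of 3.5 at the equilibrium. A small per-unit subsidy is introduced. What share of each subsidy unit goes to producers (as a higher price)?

Producer share = 0.125

For a small subsidy around the equilibrium, the benefit split depends on the relative slopes, which at a point are proportional to the elasticities.
Buyer share = εs/(εs + |εd|) = 3.5/(3.5 + 0.5) = 0.875; seller share = |εd|/(εs + |εd|) = 0.125.
So producers capture 0.125 of the subsidy.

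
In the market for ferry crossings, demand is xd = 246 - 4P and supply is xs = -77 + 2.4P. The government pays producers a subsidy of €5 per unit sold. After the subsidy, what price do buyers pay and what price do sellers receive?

Pre-subsidy: 246 - 4P = -77 + 2.4P gives P* = 50.46875, x* = 44.125.
With the subsidy, sellers receive Ps = Pb + 5 for each unit, where Pb is the price buyers pay.
Supply in terms of Pb becomes xs = -77 + 2.4(Pb + 5) = -65 + 2.4Pb. Setting this equal to demand: 246 - 4Pb = -65 + 2.4Pb, so Pb = 48.59375.
Sellers receive Ps = 48.59375 + 5 = 53.59375; x' = 246 − 4·48.59375 = 51.625.

Buyers pay €48.59375; sellers receive €53.59375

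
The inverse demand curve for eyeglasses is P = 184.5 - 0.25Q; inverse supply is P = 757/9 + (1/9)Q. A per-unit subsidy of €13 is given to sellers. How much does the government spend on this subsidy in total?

Pre-subsidy: 184.5 - 0.25Q = 757/9 + (1/9)Q gives Q* = 278 and P* = 115.
With the subsidy, sellers receive Ps = Pb + 13 for each unit, where Pb is the price buyers pay.
On the curves, Pb = 184.5 - 0.25Q and Ps = 757/9 + (1/9)Q; the wedge Ps − Pb = 13 gives 757/9 + (1/9)Q − (184.5 - 0.25Q) = 13, so Q' = 314.
Then Pb = 184.5 − 0.25·314 = 106 and Ps = 757/9 + (1/9)·314 = 119.
Government outlay = subsidy × quantity = 13 × 314 = 4082.

Government cost = €4082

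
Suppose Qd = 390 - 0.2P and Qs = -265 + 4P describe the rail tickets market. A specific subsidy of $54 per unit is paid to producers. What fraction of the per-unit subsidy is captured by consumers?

Pre-subsidy: 390 - 0.2P = -265 + 4P gives P* = 3275/21, Q* = 7535/21.
With the subsidy, sellers receive Ps = Pb + 54 for each unit, where Pb is the price buyers pay.
Supply in terms of Pb becomes Qs = -265 + 4(Pb + 54) = -49 + 4Pb. Setting this equal to demand: 390 - 0.2Pb = -49 + 4Pb, so Pb = 2195/21.
Sellers receive Ps = 2195/21 + 54 = 3329/21; Q' = 390 − 0.2·(2195/21) = 7751/21.
Buyers' price falls by P* − Pb = 3275/21 − 2195/21 = 360/7; sellers' price rises by Ps − P* = 3329/21 − 3275/21 = 18/7.
So consumers capture (360/7)/54 = 20/21 of each unit of subsidy.

Consumer share = 20/21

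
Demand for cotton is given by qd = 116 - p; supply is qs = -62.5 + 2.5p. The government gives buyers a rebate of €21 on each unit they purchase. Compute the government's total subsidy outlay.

Government cost = €1680

Pre-subsidy: 116 - p = -62.5 + 2.5p gives p* = 51, q* = 65.
With the rebate, buyers effectively pay pb = ps − 21, where ps is the price sellers receive.
Demand in terms of ps becomes qd = 116 − 1(ps − 21) = 137 - ps. Setting this equal to supply: 137 - ps = -62.5 + 2.5ps, so ps = 57.
Buyers pay pb = 57 − 21 = 36; q' = -62.5 + 2.5·57 = 80.
Government outlay = subsidy × quantity = 21 × 80 = 1680.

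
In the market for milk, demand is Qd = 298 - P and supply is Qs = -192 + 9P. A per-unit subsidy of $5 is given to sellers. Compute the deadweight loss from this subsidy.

Pre-subsidy: 298 - P = -192 + 9P gives P* = 49, Q* = 249.
With the subsidy, sellers receive Ps = Pb + 5 for each unit, where Pb is the price buyers pay.
Supply in terms of Pb becomes Qs = -192 + 9(Pb + 5) = -147 + 9Pb. Setting this equal to demand: 298 - Pb = -147 + 9Pb, so Pb = 44.5.
Sellers receive Ps = 44.5 + 5 = 49.5; Q' = 298 − 1·44.5 = 253.5.
The subsidy expands output by 253.5 − 249 = 4.5 past the efficient level; on those units the gap between marginal cost and willingness to pay runs from 0 up to 5.
DWL = ½ × 5 × 4.5 = 11.25.

Deadweight loss = $11.25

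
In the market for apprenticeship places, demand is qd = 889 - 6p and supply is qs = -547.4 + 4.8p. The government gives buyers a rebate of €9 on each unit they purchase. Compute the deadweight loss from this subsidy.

Pre-subsidy: 889 - 6p = -547.4 + 4.8p gives p* = 133, q* = 91.
With the rebate, buyers effectively pay pb = ps − 9, where ps is the price sellers receive.
Demand in terms of ps becomes qd = 889 − 6(ps − 9) = 943 - 6ps. Setting this equal to supply: 943 - 6ps = -547.4 + 4.8ps, so ps = 138.
Buyers pay pb = 138 − 9 = 129; q' = -547.4 + 4.8·138 = 115.
The subsidy expands output by 115 − 91 = 24 past the efficient level; on those units the gap between marginal cost and willingness to pay runs from 0 up to 9.
DWL = ½ × 9 × 24 = 108.

Deadweight loss = €108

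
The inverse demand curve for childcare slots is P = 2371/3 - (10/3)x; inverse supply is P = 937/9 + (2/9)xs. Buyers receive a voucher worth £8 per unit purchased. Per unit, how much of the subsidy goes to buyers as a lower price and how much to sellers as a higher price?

Buyers gain £7.5 per unit; sellers gain £0.5 per unit

Pre-subsidy: 2371/3 - (10/3)x = 937/9 + (2/9)x gives x* = 193 and P* = 147.
With the rebate, buyers effectively pay Pb = Ps − 8, where Ps is the price sellers receive.
On the curves, Pb = 2371/3 - (10/3)x and Ps = 937/9 + (2/9)x; the wedge Ps − Pb = 8 gives 937/9 + (2/9)x − (2371/3 - (10/3)x) = 8, so x' = 195.25.
Then Pb = 2371/3 − (10/3)·195.25 = 139.5 and Ps = 937/9 + (2/9)·195.25 = 147.5.
Buyers' price falls by P* − Pb = 147 − 139.5 = 7.5; sellers' price rises by Ps − P* = 147.5 − 147 = 0.5.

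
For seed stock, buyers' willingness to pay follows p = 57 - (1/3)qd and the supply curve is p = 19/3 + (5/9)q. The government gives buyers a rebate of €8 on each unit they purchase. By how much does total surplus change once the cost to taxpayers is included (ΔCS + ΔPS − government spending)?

Pre-subsidy: 57 - (1/3)q = 19/3 + (5/9)q gives q* = 57 and p* = 38.
With the rebate, buyers effectively pay pb = ps − 8, where ps is the price sellers receive.
On the curves, pb = 57 - (1/3)q and ps = 19/3 + (5/9)q; the wedge ps − pb = 8 gives 19/3 + (5/9)q − (57 - (1/3)q) = 8, so q' = 66.
Then pb = 57 − (1/3)·66 = 35 and ps = 19/3 + (5/9)·66 = 43.
ΔCS = ½(57 + 66)(38 − 35) = 184.5; ΔPS = ½(57 + 66)(43 − 38) = 307.5.
Government spending = 8 × 66 = 528.
Net change = 184.5 + 307.5 − 528 = -36. The loss equals the DWL triangle ½·8·9.

Net change in total surplus = -€36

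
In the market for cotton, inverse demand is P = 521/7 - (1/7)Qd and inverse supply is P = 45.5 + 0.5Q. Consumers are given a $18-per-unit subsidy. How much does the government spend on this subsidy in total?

Government cost = $1314

Pre-subsidy: 521/7 - (1/7)Q = 45.5 + 0.5Q gives Q* = 45 and P* = 68.
With the rebate, buyers effectively pay Pb = Ps − 18, where Ps is the price sellers receive.
On the curves, Pb = 521/7 - (1/7)Q and Ps = 45.5 + 0.5Q; the wedge Ps − Pb = 18 gives 45.5 + 0.5Q − (521/7 - (1/7)Q) = 18, so Q' = 73.
Then Pb = 521/7 − (1/7)·73 = 64 and Ps = 45.5 + 0.5·73 = 82.
Government outlay = subsidy × quantity = 18 × 73 = 1314.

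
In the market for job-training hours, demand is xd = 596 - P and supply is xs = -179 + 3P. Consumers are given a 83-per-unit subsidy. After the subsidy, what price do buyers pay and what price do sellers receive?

Buyers pay 131.5; sellers receive 214.5

Pre-subsidy: 596 - P = -179 + 3P gives P* = 193.75, x* = 402.25.
With the rebate, buyers effectively pay Pb = Ps − 83, where Ps is the price sellers receive.
Demand in terms of Ps becomes xd = 596 − 1(Ps − 83) = 679 - Ps. Setting this equal to supply: 679 - Ps = -179 + 3Ps, so Ps = 214.5.
Buyers pay Pb = 214.5 − 83 = 131.5; x' = -179 + 3·214.5 = 464.5.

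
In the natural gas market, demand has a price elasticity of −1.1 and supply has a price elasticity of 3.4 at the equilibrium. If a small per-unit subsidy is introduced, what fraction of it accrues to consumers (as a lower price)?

Consumer share = 34/45

For a small subsidy around the equilibrium, the benefit split depends on the relative slopes, which at a point are proportional to the elasticities.
Buyer share = εs/(εs + |εd|) = 3.4/(3.4 + 1.1) = 34/45; seller share = |εd|/(εs + |εd|) = 11/45.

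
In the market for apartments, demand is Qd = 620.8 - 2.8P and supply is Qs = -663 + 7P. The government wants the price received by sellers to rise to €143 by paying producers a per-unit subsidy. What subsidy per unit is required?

At a seller price of 143, quantity supplied is -663 + 7·143 = 338.
Buyers absorb 338 only when they pay Pb with 620.8 − 2.8·Pb = 338, i.e. Pb = 101.
s = Ps − Pb = 143 − 101 = 42.

Required subsidy s = €42 per unit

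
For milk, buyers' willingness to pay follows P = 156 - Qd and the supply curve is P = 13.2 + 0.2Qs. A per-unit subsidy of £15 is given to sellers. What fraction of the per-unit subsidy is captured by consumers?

Consumer share = 5/6

Pre-subsidy: 156 - Q = 13.2 + 0.2Q gives Q* = 119 and P* = 37.
With the subsidy, sellers receive Ps = Pb + 15 for each unit, where Pb is the price buyers pay.
On the curves, Pb = 156 - Q and Ps = 13.2 + 0.2Q; the wedge Ps − Pb = 15 gives 13.2 + 0.2Q − (156 - Q) = 15, so Q' = 131.5.
Then Pb = 156 − 1·131.5 = 24.5 and Ps = 13.2 + 0.2·131.5 = 39.5.
Buyers' price falls by P* − Pb = 37 − 24.5 = 12.5; sellers' price rises by Ps − P* = 39.5 − 37 = 2.5.
So consumers capture 12.5/15 = 5/6 of each unit of subsidy.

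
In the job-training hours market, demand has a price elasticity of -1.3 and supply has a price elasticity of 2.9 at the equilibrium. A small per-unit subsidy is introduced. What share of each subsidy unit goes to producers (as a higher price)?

Producer share = 13/42

For a small subsidy around the equilibrium, the benefit split depends on the relative slopes, which at a point are proportional to the elasticities.
Buyer share = εs/(εs + |εd|) = 2.9/(2.9 + 1.3) = 29/42; seller share = |εd|/(εs + |εd|) = 13/42.
So producers capture 13/42 of the subsidy.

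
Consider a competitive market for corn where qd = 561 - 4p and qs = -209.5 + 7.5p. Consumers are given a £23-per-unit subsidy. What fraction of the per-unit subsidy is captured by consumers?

Pre-subsidy: 561 - 4p = -209.5 + 7.5p gives p* = 67, q* = 293.
With the rebate, buyers effectively pay pb = ps − 23, where ps is the price sellers receive.
Demand in terms of ps becomes qd = 561 − 4(ps − 23) = 653 - 4ps. Setting this equal to supply: 653 - 4ps = -209.5 + 7.5ps, so ps = 75.
Buyers pay pb = 75 − 23 = 52; q' = -209.5 + 7.5·75 = 353.
Buyers' price falls by p* − pb = 67 − 52 = 15; sellers' price rises by ps − p* = 75 − 67 = 8.
So consumers capture 15/23 = 15/23 of each unit of subsidy.

Consumer share = 15/23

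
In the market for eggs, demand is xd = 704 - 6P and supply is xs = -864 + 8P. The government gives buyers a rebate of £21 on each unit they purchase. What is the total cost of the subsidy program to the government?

Pre-subsidy: 704 - 6P = -864 + 8P gives P* = 112, x* = 32.
With the rebate, buyers effectively pay Pb = Ps − 21, where Ps is the price sellers receive.
Demand in terms of Ps becomes xd = 704 − 6(Ps − 21) = 830 - 6Ps. Setting this equal to supply: 830 - 6Ps = -864 + 8Ps, so Ps = 121.
Buyers pay Pb = 121 − 21 = 100; x' = -864 + 8·121 = 104.
Government outlay = subsidy × quantity = 21 × 104 = 2184.

Government cost = £2184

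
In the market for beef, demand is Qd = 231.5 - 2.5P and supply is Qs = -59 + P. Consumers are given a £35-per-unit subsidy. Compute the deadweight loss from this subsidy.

Deadweight loss = £437.5

Pre-subsidy: 231.5 - 2.5P = -59 + P gives P* = 83, Q* = 24.
With the rebate, buyers effectively pay Pb = Ps − 35, where Ps is the price sellers receive.
Demand in terms of Ps becomes Qd = 231.5 − 2.5(Ps − 35) = 319 - 2.5Ps. Setting this equal to supply: 319 - 2.5Ps = -59 + Ps, so Ps = 108.
Buyers pay Pb = 108 − 35 = 73; Q' = -59 + 1·108 = 49.
The subsidy expands output by 49 − 24 = 25 past the efficient level; on those units the gap between marginal cost and willingness to pay runs from 0 up to 35.
DWL = ½ × 35 × 25 = 437.5.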